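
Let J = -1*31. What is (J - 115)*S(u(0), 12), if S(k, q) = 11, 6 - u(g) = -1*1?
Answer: -1606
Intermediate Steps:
u(g) = 7 (u(g) = 6 - (-1) = 6 - 1*(-1) = 6 + 1 = 7)
J = -31
(J - 115)*S(u(0), 12) = (-31 - 115)*11 = -146*11 = -1606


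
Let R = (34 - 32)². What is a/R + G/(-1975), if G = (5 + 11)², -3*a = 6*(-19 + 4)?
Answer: 29113/3950 ≈ 7.3704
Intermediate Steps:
a = 30 (a = -2*(-19 + 4) = -2*(-15) = -⅓*(-90) = 30)
R = 4 (R = 2² = 4)
G = 256 (G = 16² = 256)
a/R + G/(-1975) = 30/4 + 256/(-1975) = 30*(¼) + 256*(-1/1975) = 15/2 - 256/1975 = 29113/3950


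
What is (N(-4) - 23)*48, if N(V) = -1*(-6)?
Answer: -816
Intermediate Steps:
N(V) = 6
(N(-4) - 23)*48 = (6 - 23)*48 = -17*48 = -816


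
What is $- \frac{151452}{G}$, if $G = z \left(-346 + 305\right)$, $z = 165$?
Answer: $\frac{50484}{2255} \approx 22.388$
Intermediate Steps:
$G = -6765$ ($G = 165 \left(-346 + 305\right) = 165 \left(-41\right) = -6765$)
$- \frac{151452}{G} = - \frac{151452}{-6765} = \left(-151452\right) \left(- \frac{1}{6765}\right) = \frac{50484}{2255}$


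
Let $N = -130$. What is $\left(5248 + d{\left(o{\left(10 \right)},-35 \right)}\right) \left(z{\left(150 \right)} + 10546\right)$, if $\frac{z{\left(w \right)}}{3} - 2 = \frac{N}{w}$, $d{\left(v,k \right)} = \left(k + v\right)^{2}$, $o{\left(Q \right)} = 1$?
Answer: $\frac{337791788}{5} \approx 6.7558 \cdot 10^{7}$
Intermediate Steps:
$z{\left(w \right)} = 6 - \frac{390}{w}$ ($z{\left(w \right)} = 6 + 3 \left(- \frac{130}{w}\right) = 6 - \frac{390}{w}$)
$\left(5248 + d{\left(o{\left(10 \right)},-35 \right)}\right) \left(z{\left(150 \right)} + 10546\right) = \left(5248 + \left(-35 + 1\right)^{2}\right) \left(\left(6 - \frac{390}{150}\right) + 10546\right) = \left(5248 + \left(-34\right)^{2}\right) \left(\left(6 - \frac{13}{5}\right) + 10546\right) = \left(5248 + 1156\right) \left(\left(6 - \frac{13}{5}\right) + 10546\right) = 6404 \left(\frac{17}{5} + 10546\right) = 6404 \cdot \frac{52747}{5} = \frac{337791788}{5}$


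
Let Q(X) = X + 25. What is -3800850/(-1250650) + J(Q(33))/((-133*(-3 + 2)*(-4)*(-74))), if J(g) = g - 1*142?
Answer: 106804863/35168278 ≈ 3.0370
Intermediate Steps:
Q(X) = 25 + X
J(g) = -142 + g (J(g) = g - 142 = -142 + g)
-3800850/(-1250650) + J(Q(33))/((-133*(-3 + 2)*(-4)*(-74))) = -3800850/(-1250650) + (-142 + (25 + 33))/((-133*(-3 + 2)*(-4)*(-74))) = -3800850*(-1/1250650) + (-142 + 58)/((-(-133)*(-4)*(-74))) = 76017/25013 - 84/(-133*4*(-74)) = 76017/25013 - 84/((-532*(-74))) = 76017/25013 - 84/39368 = 76017/25013 - 84*1/39368 = 76017/25013 - 3/1406 = 106804863/35168278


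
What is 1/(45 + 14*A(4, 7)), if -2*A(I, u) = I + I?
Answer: -1/11 ≈ -0.090909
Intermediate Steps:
A(I, u) = -I (A(I, u) = -(I + I)/2 = -I)
1/(45 + 14*A(4, 7)) = 1/(45 + 14*(-1*4)) = 1/(45 + 14*(-4)) = 1/(45 - 56) = 1/(-11) = -1/11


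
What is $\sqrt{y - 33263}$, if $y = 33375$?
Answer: $4 \sqrt{7} \approx 10.583$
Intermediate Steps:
$\sqrt{y - 33263} = \sqrt{33375 - 33263} = \sqrt{112} = 4 \sqrt{7}$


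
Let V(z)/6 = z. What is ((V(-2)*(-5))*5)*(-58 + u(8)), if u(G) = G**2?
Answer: 1800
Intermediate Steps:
V(z) = 6*z
((V(-2)*(-5))*5)*(-58 + u(8)) = (((6*(-2))*(-5))*5)*(-58 + 8**2) = (-12*(-5)*5)*(-58 + 64) = (60*5)*6 = 300*6 = 1800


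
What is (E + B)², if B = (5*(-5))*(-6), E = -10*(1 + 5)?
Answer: 8100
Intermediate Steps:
E = -60 (E = -10*6 = -60)
B = 150 (B = -25*(-6) = 150)
(E + B)² = (-60 + 150)² = 90² = 8100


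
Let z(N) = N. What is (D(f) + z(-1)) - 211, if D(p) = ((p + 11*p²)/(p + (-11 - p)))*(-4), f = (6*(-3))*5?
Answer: 353708/11 ≈ 32155.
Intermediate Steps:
f = -90 (f = -18*5 = -90)
D(p) = 4*p² + 4*p/11 (D(p) = ((p + 11*p²)/(-11))*(-4) = ((p + 11*p²)*(-1/11))*(-4) = (-p² - p/11)*(-4) = 4*p² + 4*p/11)
(D(f) + z(-1)) - 211 = ((4/11)*(-90)*(1 + 11*(-90)) - 1) - 211 = ((4/11)*(-90)*(1 - 990) - 1) - 211 = ((4/11)*(-90)*(-989) - 1) - 211 = (356040/11 - 1) - 211 = 356029/11 - 211 = 353708/11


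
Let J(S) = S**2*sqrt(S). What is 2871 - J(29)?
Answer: 2871 - 841*sqrt(29) ≈ -1657.9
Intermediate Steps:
J(S) = S**(5/2)
2871 - J(29) = 2871 - 29**(5/2) = 2871 - 841*sqrt(29)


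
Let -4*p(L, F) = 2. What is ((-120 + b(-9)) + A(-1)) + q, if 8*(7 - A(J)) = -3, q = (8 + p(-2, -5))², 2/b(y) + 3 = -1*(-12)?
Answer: -4043/72 ≈ -56.153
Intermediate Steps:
p(L, F) = -½ (p(L, F) = -¼*2 = -½)
b(y) = 2/9 (b(y) = 2/(-3 - 1*(-12)) = 2/(-3 + 12) = 2/9)
q = 225/4 (q = (8 - ½)² = (15/2)² = 225/4 ≈ 56.250)
A(J) = 59/8 (A(J) = 7 - ⅛*(-3) = 7 + 3/8 = 59/8)
((-120 + b(-9)) + A(-1)) + q = ((-120 + 2/9) + 59/8) + 225/4 = (-1078/9 + 59/8) + 225/4 = -8093/72 + 225/4 = -4043/72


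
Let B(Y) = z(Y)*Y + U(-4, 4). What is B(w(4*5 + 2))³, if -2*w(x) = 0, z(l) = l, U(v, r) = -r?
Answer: -64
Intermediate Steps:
w(x) = 0 (w(x) = -½*0 = 0)
B(Y) = -4 + Y² (B(Y) = Y*Y - 1*4 = Y² - 4 = -4 + Y²)
B(w(4*5 + 2))³ = (-4 + 0²)³ = (-4 + 0)³ = (-4)³ = -64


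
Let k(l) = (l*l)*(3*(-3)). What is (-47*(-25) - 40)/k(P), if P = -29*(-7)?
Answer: -1135/370881 ≈ -0.0030603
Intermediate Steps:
P = 203
k(l) = -9*l² (k(l) = l²*(-9) = -9*l²)
(-47*(-25) - 40)/k(P) = (-47*(-25) - 40)/((-9*203²)) = (1175 - 40)/((-9*41209)) = 1135/(-370881) = 1135*(-1/370881) = -1135/370881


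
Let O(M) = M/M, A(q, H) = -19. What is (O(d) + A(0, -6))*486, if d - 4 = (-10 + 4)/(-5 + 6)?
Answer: -8748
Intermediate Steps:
d = -2 (d = 4 + (-10 + 4)/(-5 + 6) = 4 - 6/1 = 4 - 6*1 = 4 - 6 = -2)
O(M) = 1
(O(d) + A(0, -6))*486 = (1 - 19)*486 = -18*486 = -8748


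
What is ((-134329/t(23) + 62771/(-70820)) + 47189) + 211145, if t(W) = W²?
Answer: 9668621756881/37463780 ≈ 2.5808e+5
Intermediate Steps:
((-134329/t(23) + 62771/(-70820)) + 47189) + 211145 = ((-134329/(23²) + 62771/(-70820)) + 47189) + 211145 = ((-134329/529 + 62771*(-1/70820)) + 47189) + 211145 = ((-134329*1/529 - 62771/70820) + 47189) + 211145 = ((-134329/529 - 62771/70820) + 47189) + 211145 = (-9546385639/37463780 + 47189) + 211145 = 1758331928781/37463780 + 211145 = 9668621756881/37463780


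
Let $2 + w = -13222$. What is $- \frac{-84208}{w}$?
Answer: $- \frac{554}{87} \approx -6.3678$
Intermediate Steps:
$w = -13224$ ($w = -2 - 13222 = -13224$)
$- \frac{-84208}{w} = - \frac{-84208}{-13224} = - \frac{\left(-84208\right) \left(-1\right)}{13224} = \left(-1\right) \frac{554}{87} = - \frac{554}{87}$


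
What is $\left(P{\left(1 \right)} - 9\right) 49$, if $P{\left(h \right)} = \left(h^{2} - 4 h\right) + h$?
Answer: $-539$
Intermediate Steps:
$P{\left(h \right)} = h^{2} - 3 h$
$\left(P{\left(1 \right)} - 9\right) 49 = \left(1 \left(-3 + 1\right) - 9\right) 49 = \left(1 \left(-2\right) - 9\right) 49 = \left(-2 - 9\right) 49 = \left(-11\right) 49 = -539$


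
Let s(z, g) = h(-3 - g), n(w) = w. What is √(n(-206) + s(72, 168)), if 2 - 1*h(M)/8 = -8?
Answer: 3*I*√14 ≈ 11.225*I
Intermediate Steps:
h(M) = 80 (h(M) = 16 - 8*(-8) = 16 + 64 = 80)
s(z, g) = 80
√(n(-206) + s(72, 168)) = √(-206 + 80) = √(-126) = 3*I*√14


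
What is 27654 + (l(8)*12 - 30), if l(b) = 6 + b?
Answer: 27792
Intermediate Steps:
27654 + (l(8)*12 - 30) = 27654 + ((6 + 8)*12 - 30) = 27654 + (14*12 - 30) = 27654 + (168 - 30) = 27654 + 138 = 27792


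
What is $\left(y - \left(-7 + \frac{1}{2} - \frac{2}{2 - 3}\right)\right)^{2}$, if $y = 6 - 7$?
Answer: $\frac{49}{4} \approx 12.25$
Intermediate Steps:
$y = -1$
$\left(y - \left(-7 + \frac{1}{2} - \frac{2}{2 - 3}\right)\right)^{2} = \left(-1 - \left(-7 + \frac{1}{2} - \frac{2}{2 - 3}\right)\right)^{2} = \left(-1 + \left(7 - \left(\frac{1}{2} - \frac{2}{-1}\right)\right)\right)^{2} = \left(-1 + \left(7 - \left(\frac{1}{2} - -2\right)\right)\right)^{2} = \left(-1 + \left(7 - \left(\frac{1}{2} + 2\right)\right)\right)^{2} = \left(-1 + \left(7 - \frac{5}{2}\right)\right)^{2} = \left(-1 + \frac{9}{2}\right)^{2} = \left(\frac{7}{2}\right)^{2} = \frac{49}{4}$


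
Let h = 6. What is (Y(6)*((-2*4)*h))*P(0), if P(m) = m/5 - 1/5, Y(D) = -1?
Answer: -48/5 ≈ -9.6000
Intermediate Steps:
P(m) = -⅕ + m/5 (P(m) = m*(⅕) - 1*⅕ = m/5 - ⅕ = -⅕ + m/5)
(Y(6)*((-2*4)*h))*P(0) = (-(-2*4)*6)*(-⅕ + (⅕)*0) = (-(-8)*6)*(-⅕ + 0) = -1*(-48)*(-⅕) = 48*(-⅕) = -48/5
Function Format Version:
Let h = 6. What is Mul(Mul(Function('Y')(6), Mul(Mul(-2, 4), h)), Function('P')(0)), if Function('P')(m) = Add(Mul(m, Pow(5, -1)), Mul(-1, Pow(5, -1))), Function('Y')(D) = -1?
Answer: Rational(-48, 5) ≈ -9.6000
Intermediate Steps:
Function('P')(m) = Add(Rational(-1, 5), Mul(Rational(1, 5), m)) (Function('P')(m) = Add(Mul(m, Rational(1, 5)), Mul(-1, Rational(1, 5))) = Add(Mul(Rational(1, 5), m), Rational(-1, 5)) = Add(Rational(-1, 5), Mul(Rational(1, 5), m)))
Mul(Mul(Function('Y')(6), Mul(Mul(-2, 4), h)), Function('P')(0)) = Mul(Mul(-1, Mul(Mul(-2, 4), 6)), Add(Rational(-1, 5), Mul(Rational(1, 5), 0))) = Mul(Mul(-1, Mul(-8, 6)), Add(Rational(-1, 5), 0)) = Mul(Mul(-1, -48), Rational(-1, 5)) = Mul(48, Rational(-1, 5)) = Rational(-48, 5)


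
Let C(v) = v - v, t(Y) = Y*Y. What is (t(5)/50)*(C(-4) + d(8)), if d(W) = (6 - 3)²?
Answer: 9/2 ≈ 4.5000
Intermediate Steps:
t(Y) = Y²
d(W) = 9 (d(W) = 3² = 9)
C(v) = 0
(t(5)/50)*(C(-4) + d(8)) = (5²/50)*(0 + 9) = (25*(1/50))*9 = (½)*9 = 9/2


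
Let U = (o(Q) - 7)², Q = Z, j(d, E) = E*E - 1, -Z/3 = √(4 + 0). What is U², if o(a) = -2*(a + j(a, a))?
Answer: 17850625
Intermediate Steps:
Z = -6 (Z = -3*√(4 + 0) = -3*√4 = -3*2 = -6)
j(d, E) = -1 + E² (j(d, E) = E² - 1 = -1 + E²)
Q = -6
o(a) = 2 - 2*a - 2*a² (o(a) = -2*(a + (-1 + a²)) = -2*(-1 + a + a²) = 2 - 2*a - 2*a²)
U = 4225 (U = ((2 - 2*(-6) - 2*(-6)²) - 7)² = ((2 + 12 - 2*36) - 7)² = ((2 + 12 - 72) - 7)² = (-58 - 7)² = (-65)² = 4225)
U² = 4225² = 17850625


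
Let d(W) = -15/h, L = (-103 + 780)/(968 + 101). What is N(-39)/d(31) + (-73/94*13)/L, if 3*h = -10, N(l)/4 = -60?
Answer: -13225523/190914 ≈ -69.275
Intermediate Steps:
N(l) = -240 (N(l) = 4*(-60) = -240)
L = 677/1069 ≈ 0.63330
h = -10/3 (h = (⅓)*(-10) = -10/3 ≈ -3.3333)
d(W) = 9/2 (d(W) = -15/(-10/3) = -15*(-3)/10 = -5*(-9/10) = 9/2)
N(-39)/d(31) + (-73/94*13)/L = -240/9/2 + (-73/94*13)/(677/1069) = -240*2/9 + (-73*1/94*13)*(1069/677) = -160/3 - 73/94*13*(1069/677) = -160/3 - 949/94*1069/677 = -160/3 - 1014481/63638 = -13225523/190914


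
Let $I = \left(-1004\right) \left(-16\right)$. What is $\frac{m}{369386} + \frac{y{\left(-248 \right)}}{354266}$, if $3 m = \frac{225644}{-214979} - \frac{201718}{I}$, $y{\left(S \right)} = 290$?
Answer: $\frac{91097090594109601}{112979499794766028864} \approx 0.00080631$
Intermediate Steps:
$I = 16064$
$m = - \frac{7831646523}{1726711328}$ ($m = \frac{\frac{225644}{-214979} - \frac{201718}{16064}}{3} = \frac{225644 \left(- \frac{1}{214979}\right) - \frac{100859}{8032}}{3} = \frac{- \frac{225644}{214979} - \frac{100859}{8032}}{3} = \frac{1}{3} \left(- \frac{23494939569}{1726711328}\right) = - \frac{7831646523}{1726711328} \approx -4.5356$)
$\frac{m}{369386} + \frac{y{\left(-248 \right)}}{354266} = - \frac{7831646523}{1726711328 \cdot 369386} + \frac{290}{354266} = \left(- \frac{7831646523}{1726711328}\right) \frac{1}{369386} + 290 \cdot \frac{1}{354266} = - \frac{7831646523}{637822990604608} + \frac{145}{177133} = \frac{91097090594109601}{112979499794766028864}$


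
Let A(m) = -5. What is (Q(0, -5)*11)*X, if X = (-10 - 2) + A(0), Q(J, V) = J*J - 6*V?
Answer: -5610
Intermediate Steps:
Q(J, V) = J² - 6*V
X = -17 (X = (-10 - 2) - 5 = -12 - 5 = -17)
(Q(0, -5)*11)*X = ((0² - 6*(-5))*11)*(-17) = ((0 + 30)*11)*(-17) = (30*11)*(-17) = 330*(-17) = -5610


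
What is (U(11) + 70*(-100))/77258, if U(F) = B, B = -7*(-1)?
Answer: -6993/77258 ≈ -0.090515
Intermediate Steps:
B = 7
U(F) = 7
(U(11) + 70*(-100))/77258 = (7 + 70*(-100))/77258 = (7 - 7000)*(1/77258) = -6993*1/77258 = -6993/77258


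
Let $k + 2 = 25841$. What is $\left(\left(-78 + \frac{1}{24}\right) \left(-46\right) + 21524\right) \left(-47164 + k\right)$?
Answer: $- \frac{6425670325}{12} \approx -5.3547 \cdot 10^{8}$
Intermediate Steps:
$k = 25839$ ($k = -2 + 25841 = 25839$)
$\left(\left(-78 + \frac{1}{24}\right) \left(-46\right) + 21524\right) \left(-47164 + k\right) = \left(\left(-78 + \frac{1}{24}\right) \left(-46\right) + 21524\right) \left(-47164 + 25839\right) = \left(\left(-78 + \frac{1}{24}\right) \left(-46\right) + 21524\right) \left(-21325\right) = \left(\left(- \frac{1871}{24}\right) \left(-46\right) + 21524\right) \left(-21325\right) = \left(\frac{43033}{12} + 21524\right) \left(-21325\right) = \frac{301321}{12} \left(-21325\right) = - \frac{6425670325}{12}$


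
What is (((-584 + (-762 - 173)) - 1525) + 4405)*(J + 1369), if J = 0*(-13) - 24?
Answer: 1830545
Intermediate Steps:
J = -24 (J = 0 - 24 = -24)
(((-584 + (-762 - 173)) - 1525) + 4405)*(J + 1369) = (((-584 + (-762 - 173)) - 1525) + 4405)*(-24 + 1369) = (((-584 - 935) - 1525) + 4405)*1345 = ((-1519 - 1525) + 4405)*1345 = (-3044 + 4405)*1345 = 1361*1345 = 1830545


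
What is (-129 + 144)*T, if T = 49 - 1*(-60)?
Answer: 1635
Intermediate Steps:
T = 109 (T = 49 + 60 = 109)
(-129 + 144)*T = (-129 + 144)*109 = 15*109 = 1635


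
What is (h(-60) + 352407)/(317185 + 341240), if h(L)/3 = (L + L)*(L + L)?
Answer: 131869/219475 ≈ 0.60084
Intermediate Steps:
h(L) = 12*L² (h(L) = 3*((L + L)*(L + L)) = 3*((2*L)*(2*L)) = 3*(4*L²) = 12*L²)
(h(-60) + 352407)/(317185 + 341240) = (12*(-60)² + 352407)/(317185 + 341240) = (12*3600 + 352407)/658425 = (43200 + 352407)*(1/658425) = 395607*(1/658425) = 131869/219475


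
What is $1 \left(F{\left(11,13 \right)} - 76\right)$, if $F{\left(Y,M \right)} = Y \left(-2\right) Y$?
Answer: $-318$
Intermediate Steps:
$F{\left(Y,M \right)} = - 2 Y^{2}$ ($F{\left(Y,M \right)} = - 2 Y Y = - 2 Y^{2}$)
$1 \left(F{\left(11,13 \right)} - 76\right) = 1 \left(- 2 \cdot 11^{2} - 76\right) = 1 \left(\left(-2\right) 121 - 76\right) = 1 \left(-242 - 76\right) = 1 \left(-318\right) = -318$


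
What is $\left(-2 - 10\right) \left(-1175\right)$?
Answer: $14100$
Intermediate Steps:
$\left(-2 - 10\right) \left(-1175\right) = \left(-12\right) \left(-1175\right) = 14100$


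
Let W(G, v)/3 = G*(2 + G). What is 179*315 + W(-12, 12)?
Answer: 56745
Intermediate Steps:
W(G, v) = 3*G*(2 + G) (W(G, v) = 3*(G*(2 + G)) = 3*G*(2 + G))
179*315 + W(-12, 12) = 179*315 + 3*(-12)*(2 - 12) = 56385 + 3*(-12)*(-10) = 56385 + 360 = 56745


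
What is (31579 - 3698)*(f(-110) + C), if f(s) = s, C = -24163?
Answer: -676755513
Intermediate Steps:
(31579 - 3698)*(f(-110) + C) = (31579 - 3698)*(-110 - 24163) = 27881*(-24273) = -676755513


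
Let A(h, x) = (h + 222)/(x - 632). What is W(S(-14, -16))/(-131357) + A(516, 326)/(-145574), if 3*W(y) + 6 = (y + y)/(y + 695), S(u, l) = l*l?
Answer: 28219115413/927444072186918 ≈ 3.0427e-5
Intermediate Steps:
S(u, l) = l²
W(y) = -2 + 2*y/(3*(695 + y)) (W(y) = -2 + ((y + y)/(y + 695))/3 = -2 + ((2*y)/(695 + y))/3 = -2 + (2*y/(695 + y))/3 = -2 + 2*y/(3*(695 + y)))
A(h, x) = (222 + h)/(-632 + x)
W(S(-14, -16))/(-131357) + A(516, 326)/(-145574) = (2*(-2085 - 2*(-16)²)/(3*(695 + (-16)²)))/(-131357) + ((222 + 516)/(-632 + 326))/(-145574) = (2*(-2085 - 2*256)/(3*(695 + 256)))*(-1/131357) + (738/(-306))*(-1/145574) = ((⅔)*(-2085 - 512)/951)*(-1/131357) - 1/306*738*(-1/145574) = ((⅔)*(1/951)*(-2597))*(-1/131357) - 41/17*(-1/145574) = -5194/2853*(-1/131357) + 41/2474758 = 5194/374761521 + 41/2474758 = 28219115413/927444072186918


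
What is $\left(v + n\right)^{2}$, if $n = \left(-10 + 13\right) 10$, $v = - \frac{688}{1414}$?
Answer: $\frac{435389956}{499849} \approx 871.04$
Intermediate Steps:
$v = - \frac{344}{707}$ ($v = \left(-688\right) \frac{1}{1414} = - \frac{344}{707} \approx -0.48656$)
$n = 30$ ($n = 3 \cdot 10 = 30$)
$\left(v + n\right)^{2} = \left(- \frac{344}{707} + 30\right)^{2} = \left(\frac{20866}{707}\right)^{2} = \frac{435389956}{499849}$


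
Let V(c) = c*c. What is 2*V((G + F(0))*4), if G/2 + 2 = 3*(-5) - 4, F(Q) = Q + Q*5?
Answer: 56448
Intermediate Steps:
F(Q) = 6*Q (F(Q) = Q + 5*Q = 6*Q)
G = -42 (G = -4 + 2*(3*(-5) - 4) = -4 + 2*(-15 - 4) = -4 + 2*(-19) = -4 - 38 = -42)
V(c) = c²
2*V((G + F(0))*4) = 2*((-42 + 6*0)*4)² = 2*((-42 + 0)*4)² = 2*(-42*4)² = 2*(-168)² = 2*28224 = 56448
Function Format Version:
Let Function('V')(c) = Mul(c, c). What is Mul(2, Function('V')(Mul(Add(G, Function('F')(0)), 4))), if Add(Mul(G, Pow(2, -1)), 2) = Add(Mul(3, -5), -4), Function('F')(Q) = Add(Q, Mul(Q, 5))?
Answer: 56448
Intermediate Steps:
Function('F')(Q) = Mul(6, Q) (Function('F')(Q) = Add(Q, Mul(5, Q)) = Mul(6, Q))
G = -42 (G = Add(-4, Mul(2, Add(Mul(3, -5), -4))) = Add(-4, Mul(2, Add(-15, -4))) = Add(-4, Mul(2, -19)) = Add(-4, -38) = -42)
Function('V')(c) = Pow(c, 2)
Mul(2, Function('V')(Mul(Add(G, Function('F')(0)), 4))) = Mul(2, Pow(Mul(Add(-42, Mul(6, 0)), 4), 2)) = Mul(2, Pow(Mul(Add(-42, 0), 4), 2)) = Mul(2, Pow(Mul(-42, 4), 2)) = Mul(2, Pow(-168, 2)) = Mul(2, 28224) = 56448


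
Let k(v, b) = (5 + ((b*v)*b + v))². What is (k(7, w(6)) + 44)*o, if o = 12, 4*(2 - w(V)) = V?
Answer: 11187/4 ≈ 2796.8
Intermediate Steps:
w(V) = 2 - V/4
k(v, b) = (5 + v + v*b²)² (k(v, b) = (5 + (v*b² + v))² = (5 + (v + v*b²))² = (5 + v + v*b²)²)
(k(7, w(6)) + 44)*o = ((5 + 7 + 7*(2 - ¼*6)²)² + 44)*12 = ((5 + 7 + 7*(2 - 3/2)²)² + 44)*12 = ((5 + 7 + 7*(½)²)² + 44)*12 = ((5 + 7 + 7*(¼))² + 44)*12 = ((5 + 7 + 7/4)² + 44)*12 = ((55/4)² + 44)*12 = (3025/16 + 44)*12 = (3729/16)*12 = 11187/4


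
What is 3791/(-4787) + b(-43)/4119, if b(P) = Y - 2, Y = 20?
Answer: -5176321/6572551 ≈ -0.78757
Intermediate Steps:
b(P) = 18 (b(P) = 20 - 2 = 18)
3791/(-4787) + b(-43)/4119 = 3791/(-4787) + 18/4119 = 3791*(-1/4787) + 18*(1/4119) = -3791/4787 + 6/1373 = -5176321/6572551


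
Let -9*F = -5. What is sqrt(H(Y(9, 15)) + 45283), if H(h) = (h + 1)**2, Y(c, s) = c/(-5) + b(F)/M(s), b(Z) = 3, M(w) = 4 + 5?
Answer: 2*sqrt(2547181)/15 ≈ 212.80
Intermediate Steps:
M(w) = 9
F = 5/9 (F = -1/9*(-5) = 5/9 ≈ 0.55556)
Y(c, s) = 1/3 - c/5 (Y(c, s) = c/(-5) + 3/9 = c*(-1/5) + 3*(1/9) = -c/5 + 1/3 = 1/3 - c/5)
H(h) = (1 + h)**2
sqrt(H(Y(9, 15)) + 45283) = sqrt((1 + (1/3 - 1/5*9))**2 + 45283) = sqrt((1 + (1/3 - 9/5))**2 + 45283) = sqrt((1 - 22/15)**2 + 45283) = sqrt((-7/15)**2 + 45283) = sqrt(49/225 + 45283) = sqrt(10188724/225) = 2*sqrt(2547181)/15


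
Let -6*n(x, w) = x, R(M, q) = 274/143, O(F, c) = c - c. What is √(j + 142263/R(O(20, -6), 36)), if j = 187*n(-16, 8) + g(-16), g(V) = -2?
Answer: √50502929514/822 ≈ 273.39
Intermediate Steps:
O(F, c) = 0
R(M, q) = 274/143 (R(M, q) = 274*(1/143) = 274/143)
n(x, w) = -x/6
j = 1490/3 (j = 187*(-⅙*(-16)) - 2 = 187*(8/3) - 2 = 1496/3 - 2 = 1490/3 ≈ 496.67)
√(j + 142263/R(O(20, -6), 36)) = √(1490/3 + 142263/(274/143)) = √(1490/3 + 142263*(143/274)) = √(1490/3 + 20343609/274) = √(61439087/822) = √50502929514/822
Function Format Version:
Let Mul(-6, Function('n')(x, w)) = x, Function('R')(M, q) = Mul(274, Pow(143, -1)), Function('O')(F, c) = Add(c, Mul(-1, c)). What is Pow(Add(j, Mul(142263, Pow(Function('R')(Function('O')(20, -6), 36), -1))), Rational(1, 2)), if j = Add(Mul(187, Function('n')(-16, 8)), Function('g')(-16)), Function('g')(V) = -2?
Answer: Mul(Rational(1, 822), Pow(50502929514, Rational(1, 2))) ≈ 273.39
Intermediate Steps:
Function('O')(F, c) = 0
Function('R')(M, q) = Rational(274, 143) (Function('R')(M, q) = Mul(274, Rational(1, 143)) = Rational(274, 143))
Function('n')(x, w) = Mul(Rational(-1, 6), x)
j = Rational(1490, 3) (j = Add(Mul(187, Mul(Rational(-1, 6), -16)), -2) = Add(Mul(187, Rational(8, 3)), -2) = Add(Rational(1496, 3), -2) = Rational(1490, 3) ≈ 496.67)
Pow(Add(j, Mul(142263, Pow(Function('R')(Function('O')(20, -6), 36), -1))), Rational(1, 2)) = Pow(Add(Rational(1490, 3), Mul(142263, Pow(Rational(274, 143), -1))), Rational(1, 2)) = Pow(Add(Rational(1490, 3), Mul(142263, Rational(143, 274))), Rational(1, 2)) = Pow(Add(Rational(1490, 3), Rational(20343609, 274)), Rational(1, 2)) = Pow(Rational(61439087, 822), Rational(1, 2)) = Mul(Rational(1, 822), Pow(50502929514, Rational(1, 2)))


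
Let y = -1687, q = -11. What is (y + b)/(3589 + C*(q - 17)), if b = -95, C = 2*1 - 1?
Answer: -594/1187 ≈ -0.50042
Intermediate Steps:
C = 1 (C = 2 - 1 = 1)
(y + b)/(3589 + C*(q - 17)) = (-1687 - 95)/(3589 + 1*(-11 - 17)) = -1782/(3589 + 1*(-28)) = -1782/(3589 - 28) = -1782/3561 = -1782*1/3561 = -594/1187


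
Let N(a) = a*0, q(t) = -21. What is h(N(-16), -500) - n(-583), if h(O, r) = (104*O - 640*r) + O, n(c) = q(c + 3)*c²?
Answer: 7457669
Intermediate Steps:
N(a) = 0
n(c) = -21*c²
h(O, r) = -640*r + 105*O (h(O, r) = (-640*r + 104*O) + O = -640*r + 105*O)
h(N(-16), -500) - n(-583) = (-640*(-500) + 105*0) - (-21)*(-583)² = (320000 + 0) - (-21)*339889 = 320000 - 1*(-7137669) = 320000 + 7137669 = 7457669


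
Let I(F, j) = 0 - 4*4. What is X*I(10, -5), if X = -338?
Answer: 5408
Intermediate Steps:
I(F, j) = -16 (I(F, j) = 0 - 16 = -16)
X*I(10, -5) = -338*(-16) = 5408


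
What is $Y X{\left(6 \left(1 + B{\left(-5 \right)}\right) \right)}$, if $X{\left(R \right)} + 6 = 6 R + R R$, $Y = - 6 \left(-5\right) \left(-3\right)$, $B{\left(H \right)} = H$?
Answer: $-38340$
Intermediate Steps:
$Y = -90$ ($Y = - \left(-30\right) \left(-3\right) = \left(-1\right) 90 = -90$)
$X{\left(R \right)} = -6 + R^{2} + 6 R$ ($X{\left(R \right)} = -6 + \left(6 R + R R\right) = -6 + \left(6 R + R^{2}\right) = -6 + \left(R^{2} + 6 R\right) = -6 + R^{2} + 6 R$)
$Y X{\left(6 \left(1 + B{\left(-5 \right)}\right) \right)} = - 90 \left(-6 + \left(6 \left(1 - 5\right)\right)^{2} + 6 \cdot 6 \left(1 - 5\right)\right) = - 90 \left(-6 + \left(6 \left(-4\right)\right)^{2} + 6 \cdot 6 \left(-4\right)\right) = - 90 \left(-6 + \left(-24\right)^{2} + 6 \left(-24\right)\right) = - 90 \left(-6 + 576 - 144\right) = \left(-90\right) 426 = -38340$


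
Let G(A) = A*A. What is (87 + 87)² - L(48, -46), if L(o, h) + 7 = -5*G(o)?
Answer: 41803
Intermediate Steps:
G(A) = A²
L(o, h) = -7 - 5*o²
(87 + 87)² - L(48, -46) = (87 + 87)² - (-7 - 5*48²) = 174² - (-7 - 5*2304) = 30276 - (-7 - 11520) = 30276 - 1*(-11527) = 30276 + 11527 = 41803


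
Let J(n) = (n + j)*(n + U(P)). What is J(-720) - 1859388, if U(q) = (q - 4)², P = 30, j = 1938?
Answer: -1912980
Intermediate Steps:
U(q) = (-4 + q)²
J(n) = (676 + n)*(1938 + n) (J(n) = (n + 1938)*(n + (-4 + 30)²) = (1938 + n)*(n + 26²) = (1938 + n)*(n + 676) = (1938 + n)*(676 + n) = (676 + n)*(1938 + n))
J(-720) - 1859388 = (1310088 + (-720)² + 2614*(-720)) - 1859388 = (1310088 + 518400 - 1882080) - 1859388 = -53592 - 1859388 = -1912980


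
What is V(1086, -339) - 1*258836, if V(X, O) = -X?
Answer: -259922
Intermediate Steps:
V(1086, -339) - 1*258836 = -1*1086 - 1*258836 = -1086 - 258836 = -259922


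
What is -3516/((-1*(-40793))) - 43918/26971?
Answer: -269482430/157175429 ≈ -1.7145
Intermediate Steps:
-3516/((-1*(-40793))) - 43918/26971 = -3516/40793 - 43918*1/26971 = -3516*1/40793 - 6274/3853 = -3516/40793 - 6274/3853 = -269482430/157175429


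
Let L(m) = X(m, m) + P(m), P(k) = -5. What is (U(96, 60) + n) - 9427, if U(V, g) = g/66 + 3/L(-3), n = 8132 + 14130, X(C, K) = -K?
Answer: 282357/22 ≈ 12834.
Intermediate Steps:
n = 22262
L(m) = -5 - m (L(m) = -m - 5 = -5 - m)
U(V, g) = -3/2 + g/66 (U(V, g) = g/66 + 3/(-5 - 1*(-3)) = g*(1/66) + 3/(-5 + 3) = g/66 + 3/(-2) = g/66 + 3*(-1/2) = g/66 - 3/2 = -3/2 + g/66)
(U(96, 60) + n) - 9427 = ((-3/2 + (1/66)*60) + 22262) - 9427 = ((-3/2 + 10/11) + 22262) - 9427 = (-13/22 + 22262) - 9427 = 489751/22 - 9427 = 282357/22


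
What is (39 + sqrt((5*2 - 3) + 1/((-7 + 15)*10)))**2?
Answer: (780 + sqrt(2805))**2/400 ≈ 1734.6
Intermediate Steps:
(39 + sqrt((5*2 - 3) + 1/((-7 + 15)*10)))**2 = (39 + sqrt((10 - 3) + (1/10)/8))**2 = (39 + sqrt(7 + (1/8)*(1/10)))**2 = (39 + sqrt(7 + 1/80))**2 = (39 + sqrt(561/80))**2 = (39 + sqrt(2805)/20)**2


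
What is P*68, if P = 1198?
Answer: 81464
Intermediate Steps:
P*68 = 1198*68 = 81464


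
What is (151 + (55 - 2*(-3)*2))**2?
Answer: 47524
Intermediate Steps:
(151 + (55 - 2*(-3)*2))**2 = (151 + (55 + 6*2))**2 = (151 + (55 + 12))**2 = (151 + 67)**2 = 218**2 = 47524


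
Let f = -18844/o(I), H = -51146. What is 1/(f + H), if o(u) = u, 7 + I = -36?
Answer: -43/2180434 ≈ -1.9721e-5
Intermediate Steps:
I = -43 (I = -7 - 36 = -43)
f = 18844/43 (f = -18844/(-43) = -18844*(-1/43) = 18844/43 ≈ 438.23)
1/(f + H) = 1/(18844/43 - 51146) = 1/(-2180434/43) = -43/2180434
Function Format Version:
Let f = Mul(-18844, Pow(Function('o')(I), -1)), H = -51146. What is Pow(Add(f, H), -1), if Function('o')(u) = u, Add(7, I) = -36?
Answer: Rational(-43, 2180434) ≈ -1.9721e-5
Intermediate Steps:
I = -43 (I = Add(-7, -36) = -43)
f = Rational(18844, 43) (f = Mul(-18844, Pow(-43, -1)) = Mul(-18844, Rational(-1, 43)) = Rational(18844, 43) ≈ 438.23)
Pow(Add(f, H), -1) = Pow(Add(Rational(18844, 43), -51146), -1) = Pow(Rational(-2180434, 43), -1) = Rational(-43, 2180434)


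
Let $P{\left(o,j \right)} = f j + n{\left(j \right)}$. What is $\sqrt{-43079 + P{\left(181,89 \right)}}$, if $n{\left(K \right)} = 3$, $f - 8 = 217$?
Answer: $i \sqrt{23051} \approx 151.83 i$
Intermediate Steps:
$f = 225$ ($f = 8 + 217 = 225$)
$P{\left(o,j \right)} = 3 + 225 j$ ($P{\left(o,j \right)} = 225 j + 3 = 3 + 225 j$)
$\sqrt{-43079 + P{\left(181,89 \right)}} = \sqrt{-43079 + \left(3 + 225 \cdot 89\right)} = \sqrt{-43079 + \left(3 + 20025\right)} = \sqrt{-43079 + 20028} = \sqrt{-23051} = i \sqrt{23051}$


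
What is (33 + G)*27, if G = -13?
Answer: 540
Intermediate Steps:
(33 + G)*27 = (33 - 13)*27 = 20*27 = 540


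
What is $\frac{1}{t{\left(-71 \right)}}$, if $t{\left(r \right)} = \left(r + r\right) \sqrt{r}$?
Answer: $\frac{i \sqrt{71}}{10082} \approx 0.00083576 i$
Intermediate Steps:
$t{\left(r \right)} = 2 r^{\frac{3}{2}}$ ($t{\left(r \right)} = 2 r \sqrt{r} = 2 r^{\frac{3}{2}}$)
$\frac{1}{t{\left(-71 \right)}} = \frac{1}{2 \left(-71\right)^{\frac{3}{2}}} = \frac{1}{2 \left(- 71 i \sqrt{71}\right)} = \frac{1}{\left(-142\right) i \sqrt{71}} = \frac{i \sqrt{71}}{10082}$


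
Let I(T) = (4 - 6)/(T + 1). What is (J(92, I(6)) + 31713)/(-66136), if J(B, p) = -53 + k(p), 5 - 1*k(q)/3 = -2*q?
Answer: -221713/462952 ≈ -0.47891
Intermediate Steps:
k(q) = 15 + 6*q (k(q) = 15 - (-6)*q = 15 + 6*q)
I(T) = -2/(1 + T)
J(B, p) = -38 + 6*p (J(B, p) = -53 + (15 + 6*p) = -38 + 6*p)
(J(92, I(6)) + 31713)/(-66136) = ((-38 + 6*(-2/(1 + 6))) + 31713)/(-66136) = ((-38 + 6*(-2/7)) + 31713)*(-1/66136) = ((-38 - 12/7) + 31713)*(-1/66136) = (-278/7 + 31713)*(-1/66136) = (221713/7)*(-1/66136) = -221713/462952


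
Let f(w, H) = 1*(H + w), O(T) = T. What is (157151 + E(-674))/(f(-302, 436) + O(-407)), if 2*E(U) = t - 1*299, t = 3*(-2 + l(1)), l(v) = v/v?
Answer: -157000/273 ≈ -575.09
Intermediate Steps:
l(v) = 1
f(w, H) = H + w
t = -3 (t = 3*(-2 + 1) = 3*(-1) = -3)
E(U) = -151 (E(U) = (-3 - 1*299)/2 = (-3 - 299)/2 = (1/2)*(-302) = -151)
(157151 + E(-674))/(f(-302, 436) + O(-407)) = (157151 - 151)/((436 - 302) - 407) = 157000/(134 - 407) = 157000/(-273) = 157000*(-1/273) = -157000/273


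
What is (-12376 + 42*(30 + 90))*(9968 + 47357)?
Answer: -420536200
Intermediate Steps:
(-12376 + 42*(30 + 90))*(9968 + 47357) = (-12376 + 42*120)*57325 = (-12376 + 5040)*57325 = -7336*57325 = -420536200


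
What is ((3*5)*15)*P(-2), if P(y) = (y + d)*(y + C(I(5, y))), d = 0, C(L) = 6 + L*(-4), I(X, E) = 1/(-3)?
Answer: -2400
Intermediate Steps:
I(X, E) = -⅓
C(L) = 6 - 4*L
P(y) = y*(22/3 + y) (P(y) = (y + 0)*(y + (6 - 4*(-⅓))) = y*(y + (6 + 4/3)) = y*(y + 22/3) = y*(22/3 + y))
((3*5)*15)*P(-2) = ((3*5)*15)*((⅓)*(-2)*(22 + 3*(-2))) = (15*15)*((⅓)*(-2)*(22 - 6)) = 225*((⅓)*(-2)*16) = 225*(-32/3) = -2400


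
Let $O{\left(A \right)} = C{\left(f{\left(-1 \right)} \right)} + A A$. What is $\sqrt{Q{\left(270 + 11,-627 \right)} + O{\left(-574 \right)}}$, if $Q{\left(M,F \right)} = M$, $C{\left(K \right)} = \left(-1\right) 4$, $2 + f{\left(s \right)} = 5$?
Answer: $\sqrt{329753} \approx 574.24$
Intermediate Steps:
$f{\left(s \right)} = 3$ ($f{\left(s \right)} = -2 + 5 = 3$)
$C{\left(K \right)} = -4$
$O{\left(A \right)} = -4 + A^{2}$ ($O{\left(A \right)} = -4 + A A = -4 + A^{2}$)
$\sqrt{Q{\left(270 + 11,-627 \right)} + O{\left(-574 \right)}} = \sqrt{\left(270 + 11\right) - \left(4 - \left(-574\right)^{2}\right)} = \sqrt{281 + \left(-4 + 329476\right)} = \sqrt{281 + 329472} = \sqrt{329753}$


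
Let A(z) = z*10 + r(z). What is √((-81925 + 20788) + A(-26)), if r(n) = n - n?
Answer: 7*I*√1253 ≈ 247.78*I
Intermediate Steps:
r(n) = 0
A(z) = 10*z (A(z) = z*10 + 0 = 10*z + 0 = 10*z)
√((-81925 + 20788) + A(-26)) = √((-81925 + 20788) + 10*(-26)) = √(-61137 - 260) = √(-61397) = 7*I*√1253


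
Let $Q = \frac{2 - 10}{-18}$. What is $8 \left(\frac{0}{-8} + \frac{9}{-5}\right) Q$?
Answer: $- \frac{32}{5} \approx -6.4$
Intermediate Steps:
$Q = \frac{4}{9}$ ($Q = \left(2 - 10\right) \left(- \frac{1}{18}\right) = \left(-8\right) \left(- \frac{1}{18}\right) = \frac{4}{9} \approx 0.44444$)
$8 \left(\frac{0}{-8} + \frac{9}{-5}\right) Q = 8 \left(\frac{0}{-8} + \frac{9}{-5}\right) \frac{4}{9} = 8 \left(0 \left(- \frac{1}{8}\right) + 9 \left(- \frac{1}{5}\right)\right) \frac{4}{9} = 8 \left(0 - \frac{9}{5}\right) \frac{4}{9} = 8 \left(- \frac{9}{5}\right) \frac{4}{9} = \left(- \frac{72}{5}\right) \frac{4}{9} = - \frac{32}{5}$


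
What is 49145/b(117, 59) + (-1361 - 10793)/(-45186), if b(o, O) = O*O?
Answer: 1131487022/78646233 ≈ 14.387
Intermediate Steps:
b(o, O) = O²
49145/b(117, 59) + (-1361 - 10793)/(-45186) = 49145/(59²) + (-1361 - 10793)/(-45186) = 49145/3481 - 12154*(-1/45186) = 49145*(1/3481) + 6077/22593 = 49145/3481 + 6077/22593 = 1131487022/78646233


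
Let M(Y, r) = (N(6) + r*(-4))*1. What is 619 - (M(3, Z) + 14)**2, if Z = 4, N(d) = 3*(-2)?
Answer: 555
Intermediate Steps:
N(d) = -6
M(Y, r) = -6 - 4*r (M(Y, r) = (-6 + r*(-4))*1 = (-6 - 4*r)*1 = -6 - 4*r)
619 - (M(3, Z) + 14)**2 = 619 - ((-6 - 4*4) + 14)**2 = 619 - ((-6 - 16) + 14)**2 = 619 - (-22 + 14)**2 = 619 - 1*(-8)**2 = 619 - 1*64 = 619 - 64 = 555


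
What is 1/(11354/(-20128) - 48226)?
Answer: -10064/485352141 ≈ -2.0735e-5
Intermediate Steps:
1/(11354/(-20128) - 48226) = 1/(11354*(-1/20128) - 48226) = 1/(-5677/10064 - 48226) = 1/(-485352141/10064) = -10064/485352141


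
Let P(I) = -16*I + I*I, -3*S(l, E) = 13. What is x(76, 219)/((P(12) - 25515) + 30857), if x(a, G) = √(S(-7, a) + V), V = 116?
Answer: √1005/15882 ≈ 0.0019961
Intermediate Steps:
S(l, E) = -13/3 (S(l, E) = -⅓*13 = -13/3)
P(I) = I² - 16*I (P(I) = -16*I + I² = I² - 16*I)
x(a, G) = √1005/3 (x(a, G) = √(-13/3 + 116) = √(335/3) = √1005/3)
x(76, 219)/((P(12) - 25515) + 30857) = (√1005/3)/((12*(-16 + 12) - 25515) + 30857) = (√1005/3)/((12*(-4) - 25515) + 30857) = (√1005/3)/((-48 - 25515) + 30857) = (√1005/3)/(-25563 + 30857) = (√1005/3)/5294 = (√1005/3)*(1/5294) = √1005/15882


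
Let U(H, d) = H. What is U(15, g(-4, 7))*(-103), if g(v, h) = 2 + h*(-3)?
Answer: -1545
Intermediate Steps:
g(v, h) = 2 - 3*h
U(15, g(-4, 7))*(-103) = 15*(-103) = -1545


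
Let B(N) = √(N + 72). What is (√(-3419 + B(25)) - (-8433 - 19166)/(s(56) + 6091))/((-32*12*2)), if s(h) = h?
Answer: -27599/4720896 - I*√(3419 - √97)/768 ≈ -0.0058461 - 0.076026*I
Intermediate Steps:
B(N) = √(72 + N)
(√(-3419 + B(25)) - (-8433 - 19166)/(s(56) + 6091))/((-32*12*2)) = (√(-3419 + √(72 + 25)) - (-8433 - 19166)/(56 + 6091))/((-32*12*2)) = (√(-3419 + √97) - (-27599)/6147)/((-384*2)) = (√(-3419 + √97) - (-27599)/6147)/(-768) = (√(-3419 + √97) - 1*(-27599/6147))*(-1/768) = (√(-3419 + √97) + 27599/6147)*(-1/768) = (27599/6147 + √(-3419 + √97))*(-1/768) = -27599/4720896 - √(-3419 + √97)/768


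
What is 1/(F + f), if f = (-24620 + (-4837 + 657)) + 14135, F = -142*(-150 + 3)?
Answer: 1/6209 ≈ 0.00016106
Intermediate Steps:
F = 20874 (F = -142*(-147) = 20874)
f = -14665 (f = (-24620 - 4180) + 14135 = -28800 + 14135 = -14665)
1/(F + f) = 1/(20874 - 14665) = 1/6209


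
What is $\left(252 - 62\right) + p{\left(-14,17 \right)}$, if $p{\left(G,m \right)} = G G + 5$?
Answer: $391$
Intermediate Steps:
$p{\left(G,m \right)} = 5 + G^{2}$ ($p{\left(G,m \right)} = G^{2} + 5 = 5 + G^{2}$)
$\left(252 - 62\right) + p{\left(-14,17 \right)} = \left(252 - 62\right) + \left(5 + \left(-14\right)^{2}\right) = 190 + \left(5 + 196\right) = 190 + 201 = 391$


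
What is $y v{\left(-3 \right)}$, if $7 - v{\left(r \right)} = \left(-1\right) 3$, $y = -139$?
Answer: $-1390$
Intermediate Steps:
$v{\left(r \right)} = 10$ ($v{\left(r \right)} = 7 - \left(-1\right) 3 = 7 - -3 = 7 + 3 = 10$)
$y v{\left(-3 \right)} = \left(-139\right) 10 = -1390$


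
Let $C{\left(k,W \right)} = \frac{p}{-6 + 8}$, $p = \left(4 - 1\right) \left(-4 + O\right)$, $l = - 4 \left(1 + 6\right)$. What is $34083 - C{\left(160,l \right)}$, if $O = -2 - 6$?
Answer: $34101$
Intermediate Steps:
$O = -8$ ($O = -2 - 6 = -8$)
$l = -28$ ($l = \left(-4\right) 7 = -28$)
$p = -36$ ($p = \left(4 - 1\right) \left(-4 - 8\right) = \left(4 - 1\right) \left(-12\right) = 3 \left(-12\right) = -36$)
$C{\left(k,W \right)} = -18$ ($C{\left(k,W \right)} = \frac{1}{-6 + 8} \left(-36\right) = \frac{1}{2} \left(-36\right) = -18$)
$34083 - C{\left(160,l \right)} = 34083 - -18 = 34083 + 18 = 34101$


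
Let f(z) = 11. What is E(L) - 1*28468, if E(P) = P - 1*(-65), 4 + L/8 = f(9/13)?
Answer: -28347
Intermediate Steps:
L = 56 (L = -32 + 8*11 = -32 + 88 = 56)
E(P) = 65 + P (E(P) = P + 65 = 65 + P)
E(L) - 1*28468 = (65 + 56) - 1*28468 = 121 - 28468 = -28347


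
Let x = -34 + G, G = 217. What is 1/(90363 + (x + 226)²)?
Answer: 1/257644 ≈ 3.8813e-6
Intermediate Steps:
x = 183 (x = -34 + 217 = 183)
1/(90363 + (x + 226)²) = 1/(90363 + (183 + 226)²) = 1/(90363 + 409²) = 1/(90363 + 167281) = 1/257644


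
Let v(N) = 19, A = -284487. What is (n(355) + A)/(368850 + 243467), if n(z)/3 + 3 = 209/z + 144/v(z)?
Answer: -1918760247/4130078165 ≈ -0.46458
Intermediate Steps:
n(z) = 261/19 + 627/z (n(z) = -9 + 3*(209/z + 144/19) = -9 + 3*(144/19 + 209/z) = -9 + (432/19 + 627/z) = 261/19 + 627/z)
(n(355) + A)/(368850 + 243467) = ((261/19 + 627/355) - 284487)/(368850 + 243467) = ((261/19 + 627*(1/355)) - 284487)/612317 = ((261/19 + 627/355) - 284487)*(1/612317) = (104568/6745 - 284487)*(1/612317) = -1918760247/6745*1/612317 = -1918760247/4130078165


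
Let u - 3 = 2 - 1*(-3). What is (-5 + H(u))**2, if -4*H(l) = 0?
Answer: 25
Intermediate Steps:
u = 8 (u = 3 + (2 - 1*(-3)) = 3 + (2 + 3) = 3 + 5 = 8)
H(l) = 0 (H(l) = -1/4*0 = 0)
(-5 + H(u))**2 = (-5 + 0)**2 = (-5)**2 = 25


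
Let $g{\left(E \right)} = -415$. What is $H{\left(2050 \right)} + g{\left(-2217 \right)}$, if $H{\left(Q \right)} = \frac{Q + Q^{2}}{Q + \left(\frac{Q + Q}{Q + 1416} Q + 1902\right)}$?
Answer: $\frac{1350094505}{5525658} \approx 244.33$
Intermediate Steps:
$H{\left(Q \right)} = \frac{Q + Q^{2}}{1902 + Q + \frac{2 Q^{2}}{1416 + Q}}$ ($H{\left(Q \right)} = \frac{Q + Q^{2}}{Q + \left(\frac{2 Q}{1416 + Q} Q + 1902\right)} = \frac{Q + Q^{2}}{Q + \left(\frac{2 Q^{2}}{1416 + Q} + 1902\right)} = \frac{Q + Q^{2}}{Q + \left(1902 + \frac{2 Q^{2}}{1416 + Q}\right)} = \frac{Q + Q^{2}}{1902 + Q + \frac{2 Q^{2}}{1416 + Q}}$)
$H{\left(2050 \right)} + g{\left(-2217 \right)} = \frac{1}{3} \cdot 2050 \frac{1}{897744 + 2050^{2} + 1106 \cdot 2050} \left(1416 + 2050^{2} + 1417 \cdot 2050\right) - 415 = \frac{1}{3} \cdot 2050 \frac{1}{897744 + 4202500 + 2267300} \left(1416 + 4202500 + 2904850\right) - 415 = \frac{1}{3} \cdot 2050 \cdot \frac{1}{7367544} \cdot 7108766 - 415 = \frac{3643242575}{5525658} - 415 = \frac{1350094505}{5525658}$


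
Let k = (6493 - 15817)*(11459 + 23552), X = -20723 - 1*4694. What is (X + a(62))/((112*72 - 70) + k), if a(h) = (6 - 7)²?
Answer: 12708/163217285 ≈ 7.7859e-5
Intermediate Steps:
a(h) = 1 (a(h) = (-1)² = 1)
X = -25417 (X = -20723 - 4694 = -25417)
k = -326442564 (k = -9324*35011 = -326442564)
(X + a(62))/((112*72 - 70) + k) = (-25417 + 1)/((112*72 - 70) - 326442564) = -25416/((8064 - 70) - 326442564) = -25416/(7994 - 326442564) = -25416/(-326434570) = -25416*(-1/326434570) = 12708/163217285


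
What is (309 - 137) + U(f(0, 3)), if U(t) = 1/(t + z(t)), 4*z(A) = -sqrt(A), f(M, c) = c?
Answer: 8100/47 + 4*sqrt(3)/141 ≈ 172.39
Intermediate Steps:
z(A) = -sqrt(A)/4 (z(A) = (-sqrt(A))/4 = -sqrt(A)/4)
U(t) = 1/(t - sqrt(t)/4)
(309 - 137) + U(f(0, 3)) = (309 - 137) + 4/(-sqrt(3) + 4*3) = 172 + 4/(-sqrt(3) + 12) = 172 + 4/(12 - sqrt(3))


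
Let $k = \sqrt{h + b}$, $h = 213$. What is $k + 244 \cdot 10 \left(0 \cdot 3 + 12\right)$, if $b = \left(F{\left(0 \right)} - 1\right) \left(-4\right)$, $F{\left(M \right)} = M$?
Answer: $29280 + \sqrt{217} \approx 29295.0$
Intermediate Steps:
$b = 4$ ($b = \left(0 - 1\right) \left(-4\right) = \left(-1\right) \left(-4\right) = 4$)
$k = \sqrt{217}$ ($k = \sqrt{213 + 4} = \sqrt{217} \approx 14.731$)
$k + 244 \cdot 10 \left(0 \cdot 3 + 12\right) = \sqrt{217} + 244 \cdot 10 \left(0 \cdot 3 + 12\right) = \sqrt{217} + 244 \cdot 10 \left(0 + 12\right) = \sqrt{217} + 244 \cdot 10 \cdot 12 = \sqrt{217} + 244 \cdot 120 = \sqrt{217} + 29280 = 29280 + \sqrt{217}$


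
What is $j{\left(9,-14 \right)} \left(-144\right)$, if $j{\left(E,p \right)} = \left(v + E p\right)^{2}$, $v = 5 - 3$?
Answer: $-2214144$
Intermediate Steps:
$v = 2$
$j{\left(E,p \right)} = \left(2 + E p\right)^{2}$
$j{\left(9,-14 \right)} \left(-144\right) = \left(2 + 9 \left(-14\right)\right)^{2} \left(-144\right) = \left(2 - 126\right)^{2} \left(-144\right) = \left(-124\right)^{2} \left(-144\right) = 15376 \left(-144\right) = -2214144$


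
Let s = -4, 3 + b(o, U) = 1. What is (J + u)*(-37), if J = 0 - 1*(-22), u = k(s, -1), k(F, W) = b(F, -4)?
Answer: -740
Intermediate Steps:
b(o, U) = -2 (b(o, U) = -3 + 1 = -2)
k(F, W) = -2
u = -2
J = 22 (J = 0 + 22 = 22)
(J + u)*(-37) = (22 - 2)*(-37) = 20*(-37) = -740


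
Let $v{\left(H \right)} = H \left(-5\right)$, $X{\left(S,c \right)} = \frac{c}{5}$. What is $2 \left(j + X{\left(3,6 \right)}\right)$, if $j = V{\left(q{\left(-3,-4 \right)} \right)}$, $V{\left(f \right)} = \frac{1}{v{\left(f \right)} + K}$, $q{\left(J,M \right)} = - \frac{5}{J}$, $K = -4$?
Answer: $\frac{414}{185} \approx 2.2378$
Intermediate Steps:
$X{\left(S,c \right)} = \frac{c}{5}$ ($X{\left(S,c \right)} = c \frac{1}{5} = \frac{c}{5}$)
$v{\left(H \right)} = - 5 H$
$V{\left(f \right)} = \frac{1}{-4 - 5 f}$ ($V{\left(f \right)} = \frac{1}{- 5 f - 4} = \frac{1}{-4 - 5 f}$)
$j = - \frac{3}{37}$ ($j = - \frac{1}{4 + 5 \left(- \frac{5}{-3}\right)} = - \frac{1}{4 + 5 \left(\left(-5\right) \left(- \frac{1}{3}\right)\right)} = - \frac{1}{4 + 5 \cdot \frac{5}{3}} = - \frac{1}{4 + \frac{25}{3}} = - \frac{1}{\frac{37}{3}} = \left(-1\right) \frac{3}{37} = - \frac{3}{37} \approx -0.081081$)
$2 \left(j + X{\left(3,6 \right)}\right) = 2 \left(- \frac{3}{37} + \frac{1}{5} \cdot 6\right) = 2 \left(- \frac{3}{37} + \frac{6}{5}\right) = 2 \cdot \frac{207}{185} = \frac{414}{185}$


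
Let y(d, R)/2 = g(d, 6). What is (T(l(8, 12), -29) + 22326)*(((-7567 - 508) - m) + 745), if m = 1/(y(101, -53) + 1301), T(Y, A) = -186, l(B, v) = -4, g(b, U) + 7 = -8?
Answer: -5030872740/31 ≈ -1.6229e+8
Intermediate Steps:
g(b, U) = -15 (g(b, U) = -7 - 8 = -15)
y(d, R) = -30 (y(d, R) = 2*(-15) = -30)
m = 1/1271 (m = 1/(-30 + 1301) = 1/1271 ≈ 0.00078678)
(T(l(8, 12), -29) + 22326)*(((-7567 - 508) - m) + 745) = (-186 + 22326)*(((-7567 - 508) - 1*1/1271) + 745) = 22140*((-8075 - 1/1271) + 745) = 22140*(-10263326/1271 + 745) = 22140*(-9316431/1271) = -5030872740/31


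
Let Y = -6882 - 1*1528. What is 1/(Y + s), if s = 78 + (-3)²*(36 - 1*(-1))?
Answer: -1/7999 ≈ -0.00012502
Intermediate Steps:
Y = -8410 (Y = -6882 - 1528 = -8410)
s = 411 (s = 78 + 9*(36 + 1) = 78 + 9*37 = 78 + 333 = 411)
1/(Y + s) = 1/(-8410 + 411) = 1/(-7999) = -1/7999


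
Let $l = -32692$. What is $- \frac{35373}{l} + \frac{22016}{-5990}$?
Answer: $- \frac{253931401}{97912540} \approx -2.5935$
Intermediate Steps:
$- \frac{35373}{l} + \frac{22016}{-5990} = - \frac{35373}{-32692} + \frac{22016}{-5990} = \left(-35373\right) \left(- \frac{1}{32692}\right) + 22016 \left(- \frac{1}{5990}\right) = \frac{35373}{32692} - \frac{11008}{2995} = - \frac{253931401}{97912540}$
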